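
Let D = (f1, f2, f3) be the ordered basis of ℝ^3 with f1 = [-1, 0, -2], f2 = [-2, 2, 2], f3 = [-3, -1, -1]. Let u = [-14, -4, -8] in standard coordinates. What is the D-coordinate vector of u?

[2, 0, 4]

[u]_D is the unique c with M c = u, where M has columns f1, ..., f3.
Gaussian elimination on [M | u] yields c = (2, 0, 4).
Check: 2f1 + 0·f2 + 4f3 = [-14, -4, -8].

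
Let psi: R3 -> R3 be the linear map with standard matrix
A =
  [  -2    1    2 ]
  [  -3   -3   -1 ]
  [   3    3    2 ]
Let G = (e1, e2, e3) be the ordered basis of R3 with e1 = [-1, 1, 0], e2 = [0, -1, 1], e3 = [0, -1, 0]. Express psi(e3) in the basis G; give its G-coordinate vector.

Column 3 of [psi]_G is the G-coordinate vector of psi(e3).
In standard coordinates psi(e3) = A e3 = [-1, 3, -3].
Converting to G: [-1, 3, -3] = e1 - 3e2 + e3, so the coordinate vector is [1, -3, 1].

[1, -3, 1]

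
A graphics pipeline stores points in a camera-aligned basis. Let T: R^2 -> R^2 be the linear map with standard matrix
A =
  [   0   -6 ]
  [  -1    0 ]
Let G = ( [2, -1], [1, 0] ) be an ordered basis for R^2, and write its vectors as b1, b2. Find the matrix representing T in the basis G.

The j-th column of [T]_G is [T(bj)]_G.
T(b1) = A b1 = [6, -2] = 2b1 + 2b2, so column 1 is [2, 2].
Repeating for b2 and assembling the columns gives [[2, 1], [2, -2]].

[[2, 1], [2, -2]]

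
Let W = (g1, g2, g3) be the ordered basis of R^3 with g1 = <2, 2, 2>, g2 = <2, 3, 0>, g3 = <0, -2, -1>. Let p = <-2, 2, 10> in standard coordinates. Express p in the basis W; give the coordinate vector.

<3, -4, -4>

Write p = c_1 g1 + ... + c_3 g3 and solve for the c_i.
Gaussian elimination on [M | p] yields c = (3, -4, -4).
Check: 3g1 - 4g2 - 4g3 = <-2, 2, 10>.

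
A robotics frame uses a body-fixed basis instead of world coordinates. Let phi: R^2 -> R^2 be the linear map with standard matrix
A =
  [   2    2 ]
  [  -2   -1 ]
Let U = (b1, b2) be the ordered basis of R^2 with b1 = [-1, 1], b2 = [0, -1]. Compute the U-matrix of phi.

[[0, 2], [-1, 1]]

The j-th column of [phi]_U is [phi(bj)]_U.
phi(b1) = A b1 = [0, 1] = 0·b1 - b2, so column 1 is [0, -1].
Repeating for b2 and assembling the columns gives [[0, 2], [-1, 1]].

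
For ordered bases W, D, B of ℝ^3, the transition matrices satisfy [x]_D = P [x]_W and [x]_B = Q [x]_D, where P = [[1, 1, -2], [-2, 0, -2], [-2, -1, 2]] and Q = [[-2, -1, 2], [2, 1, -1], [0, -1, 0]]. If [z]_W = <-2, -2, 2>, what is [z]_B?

<36, -26, 0>

Composing the changes, [z]_B = Q P [z]_W.
Q P = [[-4, -4, 10], [2, 3, -8], [2, 0, 2]]; applying this to <-2, -2, 2> gives <36, -26, 0>.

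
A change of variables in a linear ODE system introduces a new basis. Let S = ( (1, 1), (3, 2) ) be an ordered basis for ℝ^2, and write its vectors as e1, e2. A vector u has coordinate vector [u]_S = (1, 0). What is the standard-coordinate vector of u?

(1, 1)

u = M [u]_S, where M has columns e1, e2.
Carrying out the matrix-vector product, u = (1, 1).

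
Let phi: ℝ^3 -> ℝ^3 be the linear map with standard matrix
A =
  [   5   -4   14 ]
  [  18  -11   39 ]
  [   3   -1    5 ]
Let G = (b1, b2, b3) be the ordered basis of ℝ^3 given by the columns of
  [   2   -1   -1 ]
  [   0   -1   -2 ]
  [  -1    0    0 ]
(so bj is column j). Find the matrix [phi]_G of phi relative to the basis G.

[[-1, 2, 1], [1, 3, 2], [1, 2, -3]]

The j-th column of [phi]_G is [phi(bj)]_G.
phi(b1) = A b1 = (-4, -3, 1) = -b1 + b2 + b3, so column 1 is (-1, 1, 1).
Repeating for b2, b3 and assembling the columns gives [[-1, 2, 1], [1, 3, 2], [1, 2, -3]].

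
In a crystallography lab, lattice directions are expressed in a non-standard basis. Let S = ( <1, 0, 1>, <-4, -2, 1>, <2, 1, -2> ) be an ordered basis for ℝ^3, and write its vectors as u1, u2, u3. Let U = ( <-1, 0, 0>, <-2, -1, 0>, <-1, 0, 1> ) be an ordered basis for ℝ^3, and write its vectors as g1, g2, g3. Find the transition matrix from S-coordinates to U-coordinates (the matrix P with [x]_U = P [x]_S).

[[-2, -1, 2], [0, 2, -1], [1, 1, -2]]

Let M have columns uj and N have columns gj. Then for every x, N [x]_U = x = M [x]_S, so P = N^(-1) M.
Since det N = 1, N^(-1) has integer entries; multiplying gives P = [[-2, -1, 2], [0, 2, -1], [1, 1, -2]].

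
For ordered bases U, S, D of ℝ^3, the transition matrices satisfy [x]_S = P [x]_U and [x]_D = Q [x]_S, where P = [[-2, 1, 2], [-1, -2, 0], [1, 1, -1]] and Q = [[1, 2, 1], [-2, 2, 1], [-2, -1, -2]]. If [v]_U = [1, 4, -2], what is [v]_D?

[-13, -7, -1]

First [v]_S = P [v]_U = [-2, -9, 7].
Then [v]_D = Q [v]_S = [-13, -7, -1].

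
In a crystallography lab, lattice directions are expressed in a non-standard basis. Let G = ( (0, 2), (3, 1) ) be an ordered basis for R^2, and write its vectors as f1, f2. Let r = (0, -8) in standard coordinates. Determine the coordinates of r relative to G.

Write r = c_1 f1 + c_2 f2 and solve for the c_i.
System: 0c_1 + 3c_2 = 0, 2c_1 + c_2 = -8; solving gives c_1 = -4, c_2 = 0.
Check: -4f1 + 0·f2 = (0, -8).

(-4, 0)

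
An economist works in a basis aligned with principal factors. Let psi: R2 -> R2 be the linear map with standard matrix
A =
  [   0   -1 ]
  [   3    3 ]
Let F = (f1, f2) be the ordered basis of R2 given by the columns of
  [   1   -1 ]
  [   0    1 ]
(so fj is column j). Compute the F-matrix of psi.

With P the matrix whose columns are f1, f2, [psi]_F = P^(-1) A P.
Column by column: psi(f1) = A f1 = (0, 3); its F-coordinates (3, 3) give column 1.
Continuing for each basis vector yields [psi]_F = [[3, -1], [3, 0]].

[[3, -1], [3, 0]]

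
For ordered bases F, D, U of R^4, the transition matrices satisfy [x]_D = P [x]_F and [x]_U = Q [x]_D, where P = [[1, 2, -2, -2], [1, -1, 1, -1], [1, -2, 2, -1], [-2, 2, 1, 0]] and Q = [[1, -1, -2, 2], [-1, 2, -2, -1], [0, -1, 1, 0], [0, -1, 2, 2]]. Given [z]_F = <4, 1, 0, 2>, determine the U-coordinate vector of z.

<-11, 6, -1, -13>

Composing the changes, [z]_U = Q P [z]_F.
Q P = [[-6, 11, -5, 1], [1, -2, -1, 2], [0, -1, 1, 0], [-3, 1, 5, -1]]; applying this to <4, 1, 0, 2> gives <-11, 6, -1, -13>.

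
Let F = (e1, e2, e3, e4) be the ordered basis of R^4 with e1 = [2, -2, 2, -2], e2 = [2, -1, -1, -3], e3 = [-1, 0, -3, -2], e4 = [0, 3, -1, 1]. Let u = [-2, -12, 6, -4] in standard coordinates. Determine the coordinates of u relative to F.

[3, -3, 2, -3]

We seek scalars with c_1 e1 + ... + c_4 e4 = u; equivalently solve M c = u where the columns of M are e1, ..., e4.
Gaussian elimination on [M | u] yields c = (3, -3, 2, -3).
Check: 3e1 - 3e2 + 2e3 - 3e4 = [-2, -12, 6, -4].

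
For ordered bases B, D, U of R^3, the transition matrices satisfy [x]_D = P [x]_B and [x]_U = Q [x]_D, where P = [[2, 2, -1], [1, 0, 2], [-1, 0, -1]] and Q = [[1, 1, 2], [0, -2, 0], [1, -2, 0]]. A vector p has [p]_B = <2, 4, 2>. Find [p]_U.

<8, -12, -2>

Composing the changes, [p]_U = Q P [p]_B.
Q P = [[1, 2, -1], [-2, 0, -4], [0, 2, -5]]; applying this to <2, 4, 2> gives <8, -12, -2>.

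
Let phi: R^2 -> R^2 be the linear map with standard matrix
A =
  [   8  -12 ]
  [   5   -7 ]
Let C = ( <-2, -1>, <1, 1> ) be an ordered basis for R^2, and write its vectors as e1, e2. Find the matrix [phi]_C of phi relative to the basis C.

[[1, 2], [-2, 0]]

With P the matrix whose columns are e1, e2, [phi]_C = P^(-1) A P.
Column by column: phi(e1) = A e1 = <-4, -3>; its C-coordinates <1, -2> give column 1.
Continuing for each basis vector yields [phi]_C = [[1, 2], [-2, 0]].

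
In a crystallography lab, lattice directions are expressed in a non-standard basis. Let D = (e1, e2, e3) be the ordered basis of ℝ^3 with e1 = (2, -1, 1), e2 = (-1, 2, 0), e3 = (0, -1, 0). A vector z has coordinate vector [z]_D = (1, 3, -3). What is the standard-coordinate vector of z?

The coordinates say z = e1 + 3e2 - 3e3; adding the scaled basis vectors gives (-1, 8, 1).

(-1, 8, 1)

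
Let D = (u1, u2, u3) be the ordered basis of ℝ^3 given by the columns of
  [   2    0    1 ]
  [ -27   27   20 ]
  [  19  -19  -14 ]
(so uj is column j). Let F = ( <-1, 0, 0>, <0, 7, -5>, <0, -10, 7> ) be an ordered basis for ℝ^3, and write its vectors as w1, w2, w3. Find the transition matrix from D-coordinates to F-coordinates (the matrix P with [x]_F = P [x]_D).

[[-2, 0, -1], [-1, 1, 0], [2, -2, -2]]

Let M have columns uj and N have columns wj. Then for every x, N [x]_F = x = M [x]_D, so P = N^(-1) M.
Since det N = 1, N^(-1) has integer entries; multiplying gives P = [[-2, 0, -1], [-1, 1, 0], [2, -2, -2]].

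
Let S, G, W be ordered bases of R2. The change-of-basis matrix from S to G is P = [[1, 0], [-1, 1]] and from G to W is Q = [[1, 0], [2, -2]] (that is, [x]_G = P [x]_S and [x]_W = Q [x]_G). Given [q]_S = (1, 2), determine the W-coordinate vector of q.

Composing the changes, [q]_W = Q P [q]_S.
Q P = [[1, 0], [4, -2]]; applying this to (1, 2) gives (1, 0).

(1, 0)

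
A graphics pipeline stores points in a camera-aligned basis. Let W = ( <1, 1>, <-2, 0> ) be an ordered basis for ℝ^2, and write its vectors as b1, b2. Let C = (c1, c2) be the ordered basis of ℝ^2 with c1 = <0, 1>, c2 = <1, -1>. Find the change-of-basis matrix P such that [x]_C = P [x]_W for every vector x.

Column j of P is [bj]_C, since P maps W-coordinates to C-coordinates.
Expressing b1 in C: b1 = 2c1 + c2, so column 1 of P is <2, 1>.
Doing the same for each bj gives P = [[2, -2], [1, -2]].

[[2, -2], [1, -2]]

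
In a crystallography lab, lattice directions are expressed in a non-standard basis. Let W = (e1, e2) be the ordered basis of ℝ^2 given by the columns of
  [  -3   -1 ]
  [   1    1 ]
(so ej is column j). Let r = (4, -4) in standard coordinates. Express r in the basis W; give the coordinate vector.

(0, -4)

Write r = c_1 e1 + c_2 e2 and solve for the c_i.
System: -3c_1 - c_2 = 4, c_1 + c_2 = -4; solving gives c_1 = 0, c_2 = -4.
Check: 0·e1 - 4e2 = (4, -4).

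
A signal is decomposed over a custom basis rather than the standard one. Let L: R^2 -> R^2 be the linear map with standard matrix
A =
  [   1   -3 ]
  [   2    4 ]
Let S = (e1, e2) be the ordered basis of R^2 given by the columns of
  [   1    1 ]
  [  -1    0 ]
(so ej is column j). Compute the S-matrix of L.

The j-th column of [L]_S is [L(ej)]_S.
L(e1) = A e1 = <4, -2> = 2e1 + 2e2, so column 1 is <2, 2>.
Repeating for e2 and assembling the columns gives [[2, -2], [2, 3]].

[[2, -2], [2, 3]]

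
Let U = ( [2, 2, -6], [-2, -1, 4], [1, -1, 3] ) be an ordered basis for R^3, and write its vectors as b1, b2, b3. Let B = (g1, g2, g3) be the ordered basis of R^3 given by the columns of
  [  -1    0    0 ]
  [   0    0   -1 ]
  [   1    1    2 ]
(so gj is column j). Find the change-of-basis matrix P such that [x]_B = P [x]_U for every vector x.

Let M have columns bj and N have columns gj. Then for every x, N [x]_B = x = M [x]_U, so P = N^(-1) M.
Since det N = -1, N^(-1) has integer entries; multiplying gives P = [[-2, 2, -1], [0, 0, 2], [-2, 1, 1]].

[[-2, 2, -1], [0, 0, 2], [-2, 1, 1]]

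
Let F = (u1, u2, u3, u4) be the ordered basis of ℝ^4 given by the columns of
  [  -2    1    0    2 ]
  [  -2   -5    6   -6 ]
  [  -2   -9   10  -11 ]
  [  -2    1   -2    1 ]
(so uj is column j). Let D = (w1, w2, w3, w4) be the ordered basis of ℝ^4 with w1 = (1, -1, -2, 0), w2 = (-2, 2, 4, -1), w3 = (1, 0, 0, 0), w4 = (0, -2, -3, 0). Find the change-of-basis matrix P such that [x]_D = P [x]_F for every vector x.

[[2, 1, 2, 2], [2, -1, 2, -1], [0, -2, 2, -2], [2, 1, -2, 1]]

Let M have columns uj and N have columns wj. Then for every x, N [x]_D = x = M [x]_F, so P = N^(-1) M.
Since det N = -1, N^(-1) has integer entries; multiplying gives P = [[2, 1, 2, 2], [2, -1, 2, -1], [0, -2, 2, -2], [2, 1, -2, 1]].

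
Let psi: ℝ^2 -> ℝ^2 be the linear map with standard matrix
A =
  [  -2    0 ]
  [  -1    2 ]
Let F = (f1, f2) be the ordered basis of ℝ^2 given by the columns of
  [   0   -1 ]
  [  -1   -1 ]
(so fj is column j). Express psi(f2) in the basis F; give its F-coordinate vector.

Column 2 of [psi]_F is the F-coordinate vector of psi(f2).
In standard coordinates psi(f2) = A f2 = [2, -1].
Converting to F: [2, -1] = 3f1 - 2f2, so the coordinate vector is [3, -2].

[3, -2]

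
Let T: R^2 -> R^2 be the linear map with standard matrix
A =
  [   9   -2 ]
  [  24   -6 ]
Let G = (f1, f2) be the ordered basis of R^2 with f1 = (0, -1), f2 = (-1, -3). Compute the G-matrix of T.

[[0, -3], [-2, 3]]

With P the matrix whose columns are f1, f2, [T]_G = P^(-1) A P.
Column by column: T(f1) = A f1 = (2, 6); its G-coordinates (0, -2) give column 1.
Continuing for each basis vector yields [T]_G = [[0, -3], [-2, 3]].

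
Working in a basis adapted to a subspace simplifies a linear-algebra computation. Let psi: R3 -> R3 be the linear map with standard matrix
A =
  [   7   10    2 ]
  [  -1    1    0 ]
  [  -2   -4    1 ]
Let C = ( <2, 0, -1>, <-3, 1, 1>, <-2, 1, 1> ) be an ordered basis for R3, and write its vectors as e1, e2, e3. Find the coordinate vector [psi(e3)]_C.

<2, 0, 3>

Compute psi(e3) = A e3 = <-2, 3, 1> in standard coordinates.
Then write this in C-coordinates: solve for y in y_1 e1 + ... + y_3 e3 = <-2, 3, 1>.
This gives y = <2, 0, 3>, which is column 3 of [psi]_C.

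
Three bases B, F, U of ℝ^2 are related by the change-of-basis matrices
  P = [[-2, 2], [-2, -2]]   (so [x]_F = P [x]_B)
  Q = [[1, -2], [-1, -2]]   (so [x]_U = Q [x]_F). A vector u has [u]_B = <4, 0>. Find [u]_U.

<8, 24>

First [u]_F = P [u]_B = <-8, -8>.
Then [u]_U = Q [u]_F = <8, 24>.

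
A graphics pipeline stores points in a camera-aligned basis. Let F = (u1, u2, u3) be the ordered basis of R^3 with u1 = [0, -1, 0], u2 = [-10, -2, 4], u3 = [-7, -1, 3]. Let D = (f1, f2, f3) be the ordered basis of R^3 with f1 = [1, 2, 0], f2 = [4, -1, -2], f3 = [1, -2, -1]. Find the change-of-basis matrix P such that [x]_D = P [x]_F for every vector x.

Let M have columns uj and N have columns fj. Then for every x, N [x]_D = x = M [x]_F, so P = N^(-1) M.
Since det N = 1, N^(-1) has integer entries; multiplying gives P = [[-2, -2, -2], [1, -2, -1], [-2, 0, -1]].

[[-2, -2, -2], [1, -2, -1], [-2, 0, -1]]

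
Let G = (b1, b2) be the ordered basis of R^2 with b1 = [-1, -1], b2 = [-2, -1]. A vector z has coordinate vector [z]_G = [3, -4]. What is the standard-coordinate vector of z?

[5, 1]

By definition z = 3b1 - 4b2.
Summing componentwise gives [5, 1].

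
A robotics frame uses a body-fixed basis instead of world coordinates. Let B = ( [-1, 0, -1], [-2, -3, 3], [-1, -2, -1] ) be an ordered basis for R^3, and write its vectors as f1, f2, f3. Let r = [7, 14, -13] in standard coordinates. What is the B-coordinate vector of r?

[r]_B is the unique c with M c = r, where M has columns f1, ..., f3.
Solving this 3x3 system gives c = (2, -4, -1).
Check: 2f1 - 4f2 - f3 = [7, 14, -13].

[2, -4, -1]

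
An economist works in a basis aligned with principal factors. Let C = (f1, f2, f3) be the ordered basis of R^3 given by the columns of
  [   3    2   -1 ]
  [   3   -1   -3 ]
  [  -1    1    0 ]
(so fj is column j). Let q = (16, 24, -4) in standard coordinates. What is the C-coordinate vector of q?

(4, 0, -4)

[q]_C is the unique c with M c = q, where M has columns f1, ..., f3.
Solving this 3x3 system gives c = (4, 0, -4).
Check: 4f1 + 0·f2 - 4f3 = (16, 24, -4).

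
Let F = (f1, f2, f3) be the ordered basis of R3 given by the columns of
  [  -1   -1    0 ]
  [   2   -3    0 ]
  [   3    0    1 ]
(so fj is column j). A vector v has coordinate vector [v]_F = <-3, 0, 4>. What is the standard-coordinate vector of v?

<3, -6, -5>

v = M [v]_F, where M has columns f1, ..., f3.
Carrying out the matrix-vector product, v = <3, -6, -5>.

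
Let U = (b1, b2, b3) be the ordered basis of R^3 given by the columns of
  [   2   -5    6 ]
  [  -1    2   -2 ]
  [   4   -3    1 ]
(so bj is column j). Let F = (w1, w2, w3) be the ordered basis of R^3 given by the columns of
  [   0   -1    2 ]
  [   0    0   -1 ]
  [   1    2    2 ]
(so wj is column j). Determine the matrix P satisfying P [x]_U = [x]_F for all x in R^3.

Let M have columns bj and N have columns wj. Then for every x, N [x]_F = x = M [x]_U, so P = N^(-1) M.
Since det N = 1, N^(-1) has integer entries; multiplying gives P = [[2, -1, 1], [0, 1, -2], [1, -2, 2]].

[[2, -1, 1], [0, 1, -2], [1, -2, 2]]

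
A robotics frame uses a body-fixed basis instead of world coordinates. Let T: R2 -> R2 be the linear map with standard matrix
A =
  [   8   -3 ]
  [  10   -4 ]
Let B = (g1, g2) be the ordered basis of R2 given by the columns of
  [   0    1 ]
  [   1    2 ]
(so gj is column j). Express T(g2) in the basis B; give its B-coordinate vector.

(-2, 2)

Compute T(g2) = A g2 = (2, 2) in standard coordinates.
Then write this in B-coordinates: solve for y in y_1 g1 + y_2 g2 = (2, 2).
This gives y = (-2, 2), which is column 2 of [T]_B.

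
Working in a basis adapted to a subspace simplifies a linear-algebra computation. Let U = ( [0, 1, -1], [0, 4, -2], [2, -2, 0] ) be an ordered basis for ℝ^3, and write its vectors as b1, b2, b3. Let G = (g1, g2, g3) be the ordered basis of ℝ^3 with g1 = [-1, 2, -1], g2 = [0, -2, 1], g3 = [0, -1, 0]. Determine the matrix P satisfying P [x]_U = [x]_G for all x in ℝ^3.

Column j of P is [bj]_G, since P maps U-coordinates to G-coordinates.
Expressing b1 in G: b1 = 0·g1 - g2 + g3, so column 1 of P is [0, -1, 1].
Doing the same for each bj gives P = [[0, 0, -2], [-1, -2, -2], [1, 0, 2]].

[[0, 0, -2], [-1, -2, -2], [1, 0, 2]]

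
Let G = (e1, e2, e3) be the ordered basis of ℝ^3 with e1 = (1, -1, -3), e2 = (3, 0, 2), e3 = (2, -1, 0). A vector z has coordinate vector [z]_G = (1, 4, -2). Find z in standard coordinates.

(9, 1, 5)

z = M [z]_G, where M has columns e1, ..., e3.
Carrying out the matrix-vector product, z = (9, 1, 5).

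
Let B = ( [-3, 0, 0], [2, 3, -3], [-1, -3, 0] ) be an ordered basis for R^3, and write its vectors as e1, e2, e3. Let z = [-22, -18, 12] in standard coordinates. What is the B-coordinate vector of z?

[4, -4, 2]

[z]_B is the unique c with M c = z, where M has columns e1, ..., e3.
Row-reducing the augmented matrix [M | z] gives c = (4, -4, 2).
Check: 4e1 - 4e2 + 2e3 = [-22, -18, 12].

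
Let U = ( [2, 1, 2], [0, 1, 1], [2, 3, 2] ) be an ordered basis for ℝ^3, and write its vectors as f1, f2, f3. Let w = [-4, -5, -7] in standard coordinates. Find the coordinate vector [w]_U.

[w]_U is the unique c with M c = w, where M has columns f1, ..., f3.
Gaussian elimination on [M | w] yields c = (-2, -3, 0).
Check: -2f1 - 3f2 + 0·f3 = [-4, -5, -7].

[-2, -3, 0]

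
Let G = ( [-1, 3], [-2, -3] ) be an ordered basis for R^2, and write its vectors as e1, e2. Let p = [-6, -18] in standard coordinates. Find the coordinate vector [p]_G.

[-2, 4]

We seek scalars with c_1 e1 + c_2 e2 = p; equivalently solve M c = p where the columns of M are e1, e2.
System: -c_1 - 2c_2 = -6, 3c_1 - 3c_2 = -18; solving gives c_1 = -2, c_2 = 4.
Check: -2e1 + 4e2 = [-6, -18].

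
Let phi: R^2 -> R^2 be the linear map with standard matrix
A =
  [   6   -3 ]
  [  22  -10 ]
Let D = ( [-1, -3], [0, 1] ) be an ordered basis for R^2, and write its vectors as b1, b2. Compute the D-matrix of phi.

With P the matrix whose columns are b1, b2, [phi]_D = P^(-1) A P.
Column by column: phi(b1) = A b1 = [3, 8]; its D-coordinates [-3, -1] give column 1.
Continuing for each basis vector yields [phi]_D = [[-3, 3], [-1, -1]].

[[-3, 3], [-1, -1]]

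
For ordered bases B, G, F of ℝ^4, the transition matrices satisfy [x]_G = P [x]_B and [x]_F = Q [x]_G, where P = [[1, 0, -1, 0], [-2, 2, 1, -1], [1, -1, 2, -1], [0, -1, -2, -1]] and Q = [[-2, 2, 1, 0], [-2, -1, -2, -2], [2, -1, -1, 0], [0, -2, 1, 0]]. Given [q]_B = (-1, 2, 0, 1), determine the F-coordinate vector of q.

Apply P to get G-coordinates (-1, 5, -4, -3), then Q to get F-coordinates.
The result is [q]_F = (8, 11, -3, -14).

(8, 11, -3, -14)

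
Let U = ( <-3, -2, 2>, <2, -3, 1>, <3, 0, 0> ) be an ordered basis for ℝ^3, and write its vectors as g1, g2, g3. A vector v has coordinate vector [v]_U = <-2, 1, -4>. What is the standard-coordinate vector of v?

The coordinates say v = -2g1 + g2 - 4g3; adding the scaled basis vectors gives <-4, 1, -3>.

<-4, 1, -3>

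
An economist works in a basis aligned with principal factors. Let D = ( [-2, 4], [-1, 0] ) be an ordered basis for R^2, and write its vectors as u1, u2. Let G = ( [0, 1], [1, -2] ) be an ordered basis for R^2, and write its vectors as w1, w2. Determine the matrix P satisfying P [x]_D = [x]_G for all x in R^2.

Take x = uj: its D-coordinates are the j-th standard unit vector, so P e_j — column j of P — equals [uj]_G.
u1 = 0·w1 - 2w2, giving column 1 = [0, -2]; repeating for each j gives P = [[0, -2], [-2, -1]].

[[0, -2], [-2, -1]]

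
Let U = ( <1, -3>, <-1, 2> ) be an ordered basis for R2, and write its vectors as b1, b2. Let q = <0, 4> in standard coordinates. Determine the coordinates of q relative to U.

<-4, -4>

[q]_U is the unique c with M c = q, where M has columns b1, b2.
System: c_1 - c_2 = 0, -3c_1 + 2c_2 = 4; solving gives c_1 = -4, c_2 = -4.
Check: -4b1 - 4b2 = <0, 4>.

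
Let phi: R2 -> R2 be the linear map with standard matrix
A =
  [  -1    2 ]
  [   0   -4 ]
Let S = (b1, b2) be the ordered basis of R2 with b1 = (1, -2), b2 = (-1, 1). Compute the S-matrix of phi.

Let P have columns b1, b2. Then [phi]_S = P^(-1) A P.
Here det P = -1, so P^(-1) is integer; computing A P first and then P^(-1)(A P) gives [[-3, 1], [2, -2]].

[[-3, 1], [2, -2]]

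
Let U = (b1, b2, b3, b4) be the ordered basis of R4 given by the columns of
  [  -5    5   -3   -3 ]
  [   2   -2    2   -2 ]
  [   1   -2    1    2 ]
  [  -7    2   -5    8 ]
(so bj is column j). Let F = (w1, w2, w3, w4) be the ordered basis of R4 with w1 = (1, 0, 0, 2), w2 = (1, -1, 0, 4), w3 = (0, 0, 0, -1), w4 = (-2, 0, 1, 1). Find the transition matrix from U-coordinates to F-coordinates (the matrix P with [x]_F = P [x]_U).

[[-1, -1, 1, -1], [-2, 2, -2, 2], [-2, 2, 0, 0], [1, -2, 1, 2]]

Let M have columns bj and N have columns wj. Then for every x, N [x]_F = x = M [x]_U, so P = N^(-1) M.
Since det N = -1, N^(-1) has integer entries; multiplying gives P = [[-1, -1, 1, -1], [-2, 2, -2, 2], [-2, 2, 0, 0], [1, -2, 1, 2]].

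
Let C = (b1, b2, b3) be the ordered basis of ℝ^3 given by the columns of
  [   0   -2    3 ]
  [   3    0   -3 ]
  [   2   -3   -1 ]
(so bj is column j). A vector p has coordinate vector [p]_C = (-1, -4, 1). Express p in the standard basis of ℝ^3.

(11, -6, 9)

The coordinates say p = -b1 - 4b2 + b3; adding the scaled basis vectors gives (11, -6, 9).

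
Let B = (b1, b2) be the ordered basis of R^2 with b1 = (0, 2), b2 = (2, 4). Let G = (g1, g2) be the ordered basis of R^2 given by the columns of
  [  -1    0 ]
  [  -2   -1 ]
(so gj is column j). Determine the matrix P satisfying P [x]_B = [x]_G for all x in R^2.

[[0, -2], [-2, 0]]

Column j of P is [bj]_G, since P maps B-coordinates to G-coordinates.
Expressing b1 in G: b1 = 0·g1 - 2g2, so column 1 of P is (0, -2).
Doing the same for each bj gives P = [[0, -2], [-2, 0]].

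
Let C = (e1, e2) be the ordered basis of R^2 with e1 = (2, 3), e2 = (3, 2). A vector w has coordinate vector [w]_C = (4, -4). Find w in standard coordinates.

By definition w = 4e1 - 4e2.
Summing componentwise gives (-4, 4).

(-4, 4)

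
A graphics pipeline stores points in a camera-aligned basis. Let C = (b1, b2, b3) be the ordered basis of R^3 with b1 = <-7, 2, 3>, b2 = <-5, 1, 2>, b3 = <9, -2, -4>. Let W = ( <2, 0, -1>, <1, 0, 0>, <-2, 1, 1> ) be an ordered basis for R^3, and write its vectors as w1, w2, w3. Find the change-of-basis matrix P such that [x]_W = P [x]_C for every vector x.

Column j of P is [bj]_W, since P maps C-coordinates to W-coordinates.
Expressing b1 in W: b1 = -w1 - w2 + 2w3, so column 1 of P is <-1, -1, 2>.
Doing the same for each bj gives P = [[-1, -1, 2], [-1, -1, 1], [2, 1, -2]].

[[-1, -1, 2], [-1, -1, 1], [2, 1, -2]]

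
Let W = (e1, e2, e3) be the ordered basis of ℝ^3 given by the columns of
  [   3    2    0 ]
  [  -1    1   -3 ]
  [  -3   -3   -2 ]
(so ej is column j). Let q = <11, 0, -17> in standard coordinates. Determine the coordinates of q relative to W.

<1, 4, 1>

[q]_W is the unique c with M c = q, where M has columns e1, ..., e3.
Gaussian elimination on [M | q] yields c = (1, 4, 1).
Check: e1 + 4e2 + e3 = <11, 0, -17>.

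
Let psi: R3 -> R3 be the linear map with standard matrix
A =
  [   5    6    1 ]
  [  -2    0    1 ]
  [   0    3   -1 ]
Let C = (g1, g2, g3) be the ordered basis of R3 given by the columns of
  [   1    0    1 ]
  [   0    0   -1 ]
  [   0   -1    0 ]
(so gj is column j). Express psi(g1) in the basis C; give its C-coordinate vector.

<3, 0, 2>

Column 1 of [psi]_C is the C-coordinate vector of psi(g1).
In standard coordinates psi(g1) = A g1 = <5, -2, 0>.
Converting to C: <5, -2, 0> = 3g1 + 0·g2 + 2g3, so the coordinate vector is <3, 0, 2>.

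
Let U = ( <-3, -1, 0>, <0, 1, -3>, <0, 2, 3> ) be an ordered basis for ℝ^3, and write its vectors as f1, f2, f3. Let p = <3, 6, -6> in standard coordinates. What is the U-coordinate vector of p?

<-1, 3, 1>

Write p = c_1 f1 + ... + c_3 f3 and solve for the c_i.
Gaussian elimination on [M | p] yields c = (-1, 3, 1).
Check: -f1 + 3f2 + f3 = <3, 6, -6>.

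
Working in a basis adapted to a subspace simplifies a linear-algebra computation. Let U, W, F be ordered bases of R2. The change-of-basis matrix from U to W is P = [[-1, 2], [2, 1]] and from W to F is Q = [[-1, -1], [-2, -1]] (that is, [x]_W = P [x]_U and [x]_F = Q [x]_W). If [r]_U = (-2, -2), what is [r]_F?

(8, 10)

First [r]_W = P [r]_U = (-2, -6).
Then [r]_F = Q [r]_W = (8, 10).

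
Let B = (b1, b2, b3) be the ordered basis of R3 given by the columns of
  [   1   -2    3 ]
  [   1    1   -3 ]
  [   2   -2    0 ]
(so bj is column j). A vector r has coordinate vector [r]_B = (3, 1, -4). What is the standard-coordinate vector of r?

(-11, 16, 4)

By definition r = 3b1 + b2 - 4b3.
Summing componentwise gives (-11, 16, 4).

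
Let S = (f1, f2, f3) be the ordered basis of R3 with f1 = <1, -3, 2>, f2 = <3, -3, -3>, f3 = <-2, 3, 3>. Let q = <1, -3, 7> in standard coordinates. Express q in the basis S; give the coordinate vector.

<2, 1, 2>

We seek scalars with c_1 f1 + ... + c_3 f3 = q; equivalently solve M c = q where the columns of M are f1, ..., f3.
Gaussian elimination on [M | q] yields c = (2, 1, 2).
Check: 2f1 + f2 + 2f3 = <1, -3, 7>.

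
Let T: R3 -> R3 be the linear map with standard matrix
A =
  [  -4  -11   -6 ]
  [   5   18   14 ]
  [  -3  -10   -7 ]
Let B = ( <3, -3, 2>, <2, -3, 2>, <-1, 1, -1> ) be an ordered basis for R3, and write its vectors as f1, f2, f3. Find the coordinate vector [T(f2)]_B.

Column 2 of [T]_B is the B-coordinate vector of T(f2).
In standard coordinates T(f2) = A f2 = <13, -16, 10>.
Converting to B: <13, -16, 10> = 3f1 + 3f2 + 2f3, so the coordinate vector is <3, 3, 2>.

<3, 3, 2>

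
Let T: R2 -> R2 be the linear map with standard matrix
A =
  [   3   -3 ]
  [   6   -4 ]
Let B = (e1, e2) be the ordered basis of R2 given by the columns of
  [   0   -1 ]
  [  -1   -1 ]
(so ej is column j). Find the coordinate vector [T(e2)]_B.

<2, 0>

Column 2 of [T]_B is the B-coordinate vector of T(e2).
In standard coordinates T(e2) = A e2 = <0, -2>.
Converting to B: <0, -2> = 2e1 + 0·e2, so the coordinate vector is <2, 0>.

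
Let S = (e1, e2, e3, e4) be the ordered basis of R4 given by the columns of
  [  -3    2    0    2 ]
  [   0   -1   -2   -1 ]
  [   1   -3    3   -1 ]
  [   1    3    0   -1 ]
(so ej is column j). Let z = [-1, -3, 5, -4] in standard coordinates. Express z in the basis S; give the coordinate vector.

[1, -1, 1, 2]

We seek scalars with c_1 e1 + ... + c_4 e4 = z; equivalently solve M c = z where the columns of M are e1, ..., e4.
Gaussian elimination on [M | z] yields c = (1, -1, 1, 2).
Check: e1 - e2 + e3 + 2e4 = [-1, -3, 5, -4].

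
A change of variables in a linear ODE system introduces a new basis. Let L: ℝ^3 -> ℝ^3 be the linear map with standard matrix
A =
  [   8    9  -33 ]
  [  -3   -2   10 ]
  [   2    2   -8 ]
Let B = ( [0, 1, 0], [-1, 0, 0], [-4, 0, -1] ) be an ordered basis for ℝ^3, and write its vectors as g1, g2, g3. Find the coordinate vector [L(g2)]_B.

[3, 0, 2]

Column 2 of [L]_B is the B-coordinate vector of L(g2).
In standard coordinates L(g2) = A g2 = [-8, 3, -2].
Converting to B: [-8, 3, -2] = 3g1 + 0·g2 + 2g3, so the coordinate vector is [3, 0, 2].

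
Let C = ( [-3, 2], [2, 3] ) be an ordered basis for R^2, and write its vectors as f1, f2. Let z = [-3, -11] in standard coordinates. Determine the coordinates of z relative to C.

We seek scalars with c_1 f1 + c_2 f2 = z; equivalently solve M c = z where the columns of M are f1, f2.
System: -3c_1 + 2c_2 = -3, 2c_1 + 3c_2 = -11; solving gives c_1 = -1, c_2 = -3.
Check: -f1 - 3f2 = [-3, -11].

[-1, -3]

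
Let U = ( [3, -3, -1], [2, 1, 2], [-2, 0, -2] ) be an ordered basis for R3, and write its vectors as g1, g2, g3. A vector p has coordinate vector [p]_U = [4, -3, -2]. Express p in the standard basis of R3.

The coordinates say p = 4g1 - 3g2 - 2g3; adding the scaled basis vectors gives [10, -15, -6].

[10, -15, -6]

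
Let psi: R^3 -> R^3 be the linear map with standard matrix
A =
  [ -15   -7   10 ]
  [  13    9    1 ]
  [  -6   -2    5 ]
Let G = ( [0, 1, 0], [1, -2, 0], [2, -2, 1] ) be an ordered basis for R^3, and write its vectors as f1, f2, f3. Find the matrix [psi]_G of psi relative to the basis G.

[[-1, -3, 3], [-3, 3, 0], [-2, -2, -3]]

With P the matrix whose columns are f1, ..., f3, [psi]_G = P^(-1) A P.
Column by column: psi(f1) = A f1 = [-7, 9, -2]; its G-coordinates [-1, -3, -2] give column 1.
Continuing for each basis vector yields [psi]_G = [[-1, -3, 3], [-3, 3, 0], [-2, -2, -3]].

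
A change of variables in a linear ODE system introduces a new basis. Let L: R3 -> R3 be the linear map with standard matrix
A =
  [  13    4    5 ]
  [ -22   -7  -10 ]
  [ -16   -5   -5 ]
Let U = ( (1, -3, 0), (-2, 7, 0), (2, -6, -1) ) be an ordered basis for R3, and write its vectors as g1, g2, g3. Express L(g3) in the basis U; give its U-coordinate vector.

(1, -1, -3)

Column 3 of [L]_U is the U-coordinate vector of L(g3).
In standard coordinates L(g3) = A g3 = (-3, 8, 3).
Converting to U: (-3, 8, 3) = g1 - g2 - 3g3, so the coordinate vector is (1, -1, -3).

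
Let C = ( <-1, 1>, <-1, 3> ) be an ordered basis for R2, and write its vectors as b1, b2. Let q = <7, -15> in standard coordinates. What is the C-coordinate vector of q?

We seek scalars with c_1 b1 + c_2 b2 = q; equivalently solve M c = q where the columns of M are b1, b2.
System: -c_1 - c_2 = 7, c_1 + 3c_2 = -15; solving gives c_1 = -3, c_2 = -4.
Check: -3b1 - 4b2 = <7, -15>.

<-3, -4>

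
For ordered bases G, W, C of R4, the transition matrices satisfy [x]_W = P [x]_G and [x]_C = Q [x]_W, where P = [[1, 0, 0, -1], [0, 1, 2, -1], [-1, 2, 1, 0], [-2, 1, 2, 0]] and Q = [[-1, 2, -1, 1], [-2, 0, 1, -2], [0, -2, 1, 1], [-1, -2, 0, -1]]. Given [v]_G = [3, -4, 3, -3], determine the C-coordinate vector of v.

[8, -12, -22, -12]

Composing the changes, [v]_C = Q P [v]_G.
Q P = [[-2, 1, 5, -1], [1, 0, -3, 2], [-3, 1, -1, 2], [1, -3, -6, 3]]; applying this to [3, -4, 3, -3] gives [8, -12, -22, -12].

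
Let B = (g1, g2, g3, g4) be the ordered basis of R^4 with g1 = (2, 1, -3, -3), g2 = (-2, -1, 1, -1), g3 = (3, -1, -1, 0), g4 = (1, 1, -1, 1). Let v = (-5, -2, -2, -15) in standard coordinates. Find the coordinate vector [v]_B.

We seek scalars with c_1 g1 + ... + c_4 g4 = v; equivalently solve M c = v where the columns of M are g1, ..., g4.
Gaussian elimination on [M | v] yields c = (3, 2, -1, -4).
Check: 3g1 + 2g2 - g3 - 4g4 = (-5, -2, -2, -15).

(3, 2, -1, -4)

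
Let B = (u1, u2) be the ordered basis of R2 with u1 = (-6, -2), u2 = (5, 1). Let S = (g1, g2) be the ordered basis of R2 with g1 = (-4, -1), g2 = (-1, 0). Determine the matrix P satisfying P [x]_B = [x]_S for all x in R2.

[[2, -1], [-2, -1]]

Column j of P is [uj]_S, since P maps B-coordinates to S-coordinates.
Expressing u1 in S: u1 = 2g1 - 2g2, so column 1 of P is (2, -2).
Doing the same for each uj gives P = [[2, -1], [-2, -1]].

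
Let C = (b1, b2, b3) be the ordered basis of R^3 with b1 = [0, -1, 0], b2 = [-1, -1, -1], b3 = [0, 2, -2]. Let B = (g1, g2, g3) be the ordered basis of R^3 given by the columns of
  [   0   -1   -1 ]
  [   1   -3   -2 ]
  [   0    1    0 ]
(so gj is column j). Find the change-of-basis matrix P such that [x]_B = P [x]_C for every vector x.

[[-1, 0, 0], [0, -1, -2], [0, 2, 2]]

Column j of P is [bj]_B, since P maps C-coordinates to B-coordinates.
Expressing b1 in B: b1 = -g1 + 0·g2 + 0·g3, so column 1 of P is [-1, 0, 0].
Doing the same for each bj gives P = [[-1, 0, 0], [0, -1, -2], [0, 2, 2]].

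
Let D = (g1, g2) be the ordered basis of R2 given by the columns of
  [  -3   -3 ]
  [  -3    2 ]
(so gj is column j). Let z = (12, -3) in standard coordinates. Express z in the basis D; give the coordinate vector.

(-1, -3)

Write z = c_1 g1 + c_2 g2 and solve for the c_i.
System: -3c_1 - 3c_2 = 12, -3c_1 + 2c_2 = -3; solving gives c_1 = -1, c_2 = -3.
Check: -g1 - 3g2 = (12, -3).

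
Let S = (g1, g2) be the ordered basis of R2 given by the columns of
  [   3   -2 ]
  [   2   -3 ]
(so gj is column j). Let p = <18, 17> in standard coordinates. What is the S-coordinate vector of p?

<4, -3>

We seek scalars with c_1 g1 + c_2 g2 = p; equivalently solve M c = p where the columns of M are g1, g2.
System: 3c_1 - 2c_2 = 18, 2c_1 - 3c_2 = 17; solving gives c_1 = 4, c_2 = -3.
Check: 4g1 - 3g2 = <18, 17>.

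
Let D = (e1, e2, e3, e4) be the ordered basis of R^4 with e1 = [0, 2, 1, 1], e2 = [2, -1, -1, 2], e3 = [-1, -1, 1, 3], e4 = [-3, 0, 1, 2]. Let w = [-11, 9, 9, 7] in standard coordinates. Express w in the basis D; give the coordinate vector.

[4, -2, 1, 2]

We seek scalars with c_1 e1 + ... + c_4 e4 = w; equivalently solve M c = w where the columns of M are e1, ..., e4.
Solving this 4x4 system gives c = (4, -2, 1, 2).
Check: 4e1 - 2e2 + e3 + 2e4 = [-11, 9, 9, 7].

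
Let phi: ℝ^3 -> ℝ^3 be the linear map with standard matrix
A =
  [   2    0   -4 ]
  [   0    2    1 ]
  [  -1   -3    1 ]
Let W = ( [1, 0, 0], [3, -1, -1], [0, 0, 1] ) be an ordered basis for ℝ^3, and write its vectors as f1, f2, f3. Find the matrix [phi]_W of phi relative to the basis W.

The j-th column of [phi]_W is [phi(fj)]_W.
phi(f1) = A f1 = [2, 0, -1] = 2f1 + 0·f2 - f3, so column 1 is [2, 0, -1].
Repeating for f2, f3 and assembling the columns gives [[2, 1, -1], [0, 3, -1], [-1, 2, 0]].

[[2, 1, -1], [0, 3, -1], [-1, 2, 0]]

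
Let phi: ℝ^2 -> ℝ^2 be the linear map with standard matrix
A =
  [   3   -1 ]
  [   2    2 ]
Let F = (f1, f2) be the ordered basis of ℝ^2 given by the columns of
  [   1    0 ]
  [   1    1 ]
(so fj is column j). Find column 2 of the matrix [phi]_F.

Compute phi(f2) = A f2 = (-1, 2) in standard coordinates.
Then write this in F-coordinates: solve for y in y_1 f1 + y_2 f2 = (-1, 2).
This gives y = (-1, 3), which is column 2 of [phi]_F.

(-1, 3)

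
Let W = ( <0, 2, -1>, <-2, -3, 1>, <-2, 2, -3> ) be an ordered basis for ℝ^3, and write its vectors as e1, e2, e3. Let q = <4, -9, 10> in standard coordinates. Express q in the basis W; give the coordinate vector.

<0, 1, -3>

We seek scalars with c_1 e1 + ... + c_3 e3 = q; equivalently solve M c = q where the columns of M are e1, ..., e3.
Gaussian elimination on [M | q] yields c = (0, 1, -3).
Check: 0·e1 + e2 - 3e3 = <4, -9, 10>.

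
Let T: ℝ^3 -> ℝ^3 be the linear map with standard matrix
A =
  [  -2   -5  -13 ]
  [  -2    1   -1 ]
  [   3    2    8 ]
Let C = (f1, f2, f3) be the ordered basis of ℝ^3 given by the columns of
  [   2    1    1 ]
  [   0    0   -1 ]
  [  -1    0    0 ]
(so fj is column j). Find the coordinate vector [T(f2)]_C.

(-3, 2, 2)

Column 2 of [T]_C is the C-coordinate vector of T(f2).
In standard coordinates T(f2) = A f2 = (-2, -2, 3).
Converting to C: (-2, -2, 3) = -3f1 + 2f2 + 2f3, so the coordinate vector is (-3, 2, 2).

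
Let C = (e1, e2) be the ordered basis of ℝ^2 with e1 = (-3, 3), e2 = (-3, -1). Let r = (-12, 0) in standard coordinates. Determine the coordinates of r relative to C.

[r]_C is the unique c with M c = r, where M has columns e1, e2.
System: -3c_1 - 3c_2 = -12, 3c_1 - c_2 = 0; solving gives c_1 = 1, c_2 = 3.
Check: e1 + 3e2 = (-12, 0).

(1, 3)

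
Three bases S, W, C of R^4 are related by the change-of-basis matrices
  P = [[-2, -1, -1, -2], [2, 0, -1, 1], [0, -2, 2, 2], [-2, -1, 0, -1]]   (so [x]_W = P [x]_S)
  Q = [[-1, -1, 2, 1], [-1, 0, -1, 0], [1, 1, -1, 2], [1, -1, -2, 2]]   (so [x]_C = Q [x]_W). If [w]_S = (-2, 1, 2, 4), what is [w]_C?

(28, -3, -21, -27)

First [w]_W = P [w]_S = (-7, -2, 10, -1).
Then [w]_C = Q [w]_W = (28, -3, -21, -27).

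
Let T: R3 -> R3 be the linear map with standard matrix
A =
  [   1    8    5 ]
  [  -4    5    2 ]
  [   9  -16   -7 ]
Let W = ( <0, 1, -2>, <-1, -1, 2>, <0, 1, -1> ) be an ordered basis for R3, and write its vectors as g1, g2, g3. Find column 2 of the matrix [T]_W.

<3, -1, -1>

Column 2 of [T]_W is the W-coordinate vector of T(g2).
In standard coordinates T(g2) = A g2 = <1, 3, -7>.
Converting to W: <1, 3, -7> = 3g1 - g2 - g3, so the coordinate vector is <3, -1, -1>.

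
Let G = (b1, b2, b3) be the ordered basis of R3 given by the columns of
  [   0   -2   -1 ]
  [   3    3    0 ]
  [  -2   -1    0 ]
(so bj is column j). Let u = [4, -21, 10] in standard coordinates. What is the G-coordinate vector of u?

[-3, -4, 4]

[u]_G is the unique c with M c = u, where M has columns b1, ..., b3.
Gaussian elimination on [M | u] yields c = (-3, -4, 4).
Check: -3b1 - 4b2 + 4b3 = [4, -21, 10].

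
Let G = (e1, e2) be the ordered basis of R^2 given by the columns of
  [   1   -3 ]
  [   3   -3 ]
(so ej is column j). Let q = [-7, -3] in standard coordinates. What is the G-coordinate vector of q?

[q]_G is the unique c with M c = q, where M has columns e1, e2.
System: c_1 - 3c_2 = -7, 3c_1 - 3c_2 = -3; solving gives c_1 = 2, c_2 = 3.
Check: 2e1 + 3e2 = [-7, -3].

[2, 3]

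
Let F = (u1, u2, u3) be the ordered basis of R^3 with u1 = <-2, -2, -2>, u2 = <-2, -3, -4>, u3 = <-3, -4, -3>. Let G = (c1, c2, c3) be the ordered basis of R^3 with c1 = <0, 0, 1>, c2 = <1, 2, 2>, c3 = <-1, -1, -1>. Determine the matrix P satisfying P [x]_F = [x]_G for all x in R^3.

[[0, -1, 1], [0, -1, -1], [2, 1, 2]]

Column j of P is [uj]_G, since P maps F-coordinates to G-coordinates.
Expressing u1 in G: u1 = 0·c1 + 0·c2 + 2c3, so column 1 of P is <0, 0, 2>.
Doing the same for each uj gives P = [[0, -1, 1], [0, -1, -1], [2, 1, 2]].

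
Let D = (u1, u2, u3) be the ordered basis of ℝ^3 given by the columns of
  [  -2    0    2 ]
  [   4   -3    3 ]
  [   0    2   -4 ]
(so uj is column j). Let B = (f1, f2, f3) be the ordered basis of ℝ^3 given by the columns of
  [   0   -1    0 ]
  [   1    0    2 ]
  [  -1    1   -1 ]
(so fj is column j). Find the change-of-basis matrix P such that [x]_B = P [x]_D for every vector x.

Column j of P is [uj]_B, since P maps D-coordinates to B-coordinates.
Expressing u1 in B: u1 = 0·f1 + 2f2 + 2f3, so column 1 of P is [0, 2, 2].
Doing the same for each uj gives P = [[0, -1, 1], [2, 0, -2], [2, -1, 1]].

[[0, -1, 1], [2, 0, -2], [2, -1, 1]]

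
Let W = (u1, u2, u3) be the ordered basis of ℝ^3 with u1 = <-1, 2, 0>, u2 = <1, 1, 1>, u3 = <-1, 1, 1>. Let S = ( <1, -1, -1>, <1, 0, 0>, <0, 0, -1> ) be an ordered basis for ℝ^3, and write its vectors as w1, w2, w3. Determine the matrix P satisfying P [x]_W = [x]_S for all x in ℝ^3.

[[-2, -1, -1], [1, 2, 0], [2, 0, 0]]

Let M have columns uj and N have columns wj. Then for every x, N [x]_S = x = M [x]_W, so P = N^(-1) M.
Since det N = -1, N^(-1) has integer entries; multiplying gives P = [[-2, -1, -1], [1, 2, 0], [2, 0, 0]].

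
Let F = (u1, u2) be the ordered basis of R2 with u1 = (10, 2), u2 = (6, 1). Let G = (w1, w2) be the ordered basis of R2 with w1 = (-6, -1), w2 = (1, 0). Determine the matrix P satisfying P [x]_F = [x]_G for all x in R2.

[[-2, -1], [-2, 0]]

Column j of P is [uj]_G, since P maps F-coordinates to G-coordinates.
Expressing u1 in G: u1 = -2w1 - 2w2, so column 1 of P is (-2, -2).
Doing the same for each uj gives P = [[-2, -1], [-2, 0]].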